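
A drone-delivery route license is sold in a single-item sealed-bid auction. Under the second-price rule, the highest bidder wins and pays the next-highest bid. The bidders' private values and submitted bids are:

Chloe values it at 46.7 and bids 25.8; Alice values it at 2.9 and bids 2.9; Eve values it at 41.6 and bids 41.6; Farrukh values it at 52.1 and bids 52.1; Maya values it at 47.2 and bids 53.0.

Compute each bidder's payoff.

Chloe 0.0, Alice 0.0, Eve 0.0, Farrukh 0.0, Maya -4.9.

Ranking the bids: Maya 53.0; Farrukh 52.1; Eve 41.6; Chloe 25.8; Alice 2.9.
Maya has the top bid and wins; the price is the second-highest bid, 52.1.
Maya's payoff = 47.2 − 52.1 = -4.9. All other bidders lose, so their payoff is 0.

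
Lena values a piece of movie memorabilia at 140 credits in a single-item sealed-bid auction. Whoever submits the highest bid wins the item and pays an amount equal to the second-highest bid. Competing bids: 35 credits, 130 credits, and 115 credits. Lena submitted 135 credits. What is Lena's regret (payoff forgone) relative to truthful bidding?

The highest competing bid is 130 credits.
Bidding truthfully at 140 credits: Lena has the top bid, wins, and pays the second-highest bid 130 credits. Payoff = 140 credits − 130 credits = 10 credits.
Bidding 135 credits: Lena has the top bid, wins, and pays the second-highest bid 130 credits. Payoff = 140 credits − 130 credits = 10 credits.
Regret = truthful payoff − actual payoff = 10 credits − 10 credits = 0 credits.
The bid only affects whether you win, not the price — here both bids land on the same side of the top rival bid, so the deviation is payoff-neutral.

0 credits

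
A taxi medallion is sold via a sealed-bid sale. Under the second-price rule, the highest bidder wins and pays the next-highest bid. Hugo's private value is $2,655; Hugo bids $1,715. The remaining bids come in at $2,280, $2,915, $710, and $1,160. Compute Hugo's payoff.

Highest competing bid: $2,915.
Hugo's bid $1,715 is not the highest, so Hugo loses, pays nothing, and earns zero payoff.

Hugo's payoff: $0.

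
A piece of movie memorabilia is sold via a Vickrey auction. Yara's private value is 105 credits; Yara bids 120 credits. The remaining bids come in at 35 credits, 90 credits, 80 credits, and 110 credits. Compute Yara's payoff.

-5 credits

Highest competing bid: 110 credits.
Yara's bid 120 credits is the highest overall, so Yara wins and pays the second-highest bid, 110 credits.
Payoff = value − price = 105 credits − 110 credits = -5 credits.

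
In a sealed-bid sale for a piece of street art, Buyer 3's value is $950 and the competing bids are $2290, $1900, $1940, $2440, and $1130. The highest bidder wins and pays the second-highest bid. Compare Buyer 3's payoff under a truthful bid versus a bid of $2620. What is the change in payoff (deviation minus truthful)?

Change in payoff: -$1490.

The highest competing bid is $2440.
Bidding truthfully at $950: the top bid is $2440 (a rival), so Buyer 3 loses. Payoff = $0.
Bidding $2620: Buyer 3 has the top bid, wins, and pays the second-highest bid $2440. Payoff = $950 − $2440 = -$1490.
Change = -$1490 − $0 = -$1490.
This is the dominant-strategy logic: truthful bidding weakly beats any alternative.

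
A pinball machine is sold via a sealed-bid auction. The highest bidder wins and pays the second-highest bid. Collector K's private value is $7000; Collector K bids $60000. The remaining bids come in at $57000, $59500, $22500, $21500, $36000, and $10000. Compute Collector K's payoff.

Payoff = -$52500.

Highest competing bid: $59500.
Collector K's bid $60000 is the highest overall, so Collector K wins and pays the second-highest bid, $59500.
Payoff = value − price = $7000 − $59500 = -$52500.
Overbidding won the item at a price above value — truthful bidding would have avoided this loss.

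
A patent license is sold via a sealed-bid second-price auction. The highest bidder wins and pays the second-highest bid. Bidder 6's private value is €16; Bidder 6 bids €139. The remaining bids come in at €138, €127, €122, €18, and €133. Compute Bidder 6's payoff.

Highest competing bid: €138.
Bidder 6's bid €139 is the highest overall, so Bidder 6 wins and pays the second-highest bid, €138.
Payoff = value − price = €16 − €138 = -€122.
Overbidding won the item at a price above value — truthful bidding would have avoided this loss.

-€122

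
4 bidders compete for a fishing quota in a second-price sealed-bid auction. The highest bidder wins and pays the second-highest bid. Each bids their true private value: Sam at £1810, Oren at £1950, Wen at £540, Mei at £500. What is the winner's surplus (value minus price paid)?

Bids in descending order: Oren £1950; Sam £1810; Wen £540; Mei £500.
Oren wins with the top bid and pays the second-highest, £1810.
Surplus = £1950 − £1810 = £140.

Surplus = £140.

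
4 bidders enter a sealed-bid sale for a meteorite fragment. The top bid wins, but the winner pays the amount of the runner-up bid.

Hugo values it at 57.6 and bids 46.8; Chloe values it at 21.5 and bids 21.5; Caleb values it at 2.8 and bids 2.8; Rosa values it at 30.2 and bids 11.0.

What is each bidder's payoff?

Bids in descending order: Hugo 46.8; Chloe 21.5; Rosa 11.0; Caleb 2.8.
Hugo has the top bid and wins; the price is the second-highest bid, 21.5.
Hugo's payoff = 57.6 − 21.5 = 36.1. All other bidders lose, so their payoff is 0.

Hugo 36.1, Chloe 0.0, Caleb 0.0, Rosa 0.0.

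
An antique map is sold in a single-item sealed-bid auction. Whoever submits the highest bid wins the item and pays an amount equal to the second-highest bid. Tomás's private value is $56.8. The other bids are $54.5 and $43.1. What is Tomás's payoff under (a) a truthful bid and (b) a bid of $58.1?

The highest competing bid is $54.5.
Bidding truthfully at $56.8: Tomás has the top bid, wins, and pays the second-highest bid $54.5. Payoff = $56.8 − $54.5 = $2.3.
Bidding $58.1: Tomás has the top bid, wins, and pays the second-highest bid $54.5. Payoff = $56.8 − $54.5 = $2.3.

(a) $2.3  (b) $2.3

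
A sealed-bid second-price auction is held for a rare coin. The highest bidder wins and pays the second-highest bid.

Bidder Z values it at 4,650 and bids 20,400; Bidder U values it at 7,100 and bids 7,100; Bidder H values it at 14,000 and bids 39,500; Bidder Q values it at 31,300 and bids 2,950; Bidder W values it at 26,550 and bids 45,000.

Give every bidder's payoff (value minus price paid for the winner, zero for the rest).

Payoffs: Bidder Z 0, Bidder U 0, Bidder H 0, Bidder Q 0, Bidder W -12,950.

Sorted high to low: Bidder W 45,000, then Bidder H 39,500, then Bidder Z 20,400, then Bidder U 7,100, then Bidder Q 2,950.
Bidder W has the top bid and wins; the price is the second-highest bid, 39,500.
Bidder W's payoff = 26,550 − 39,500 = -12,950. All other bidders lose, so their payoff is 0.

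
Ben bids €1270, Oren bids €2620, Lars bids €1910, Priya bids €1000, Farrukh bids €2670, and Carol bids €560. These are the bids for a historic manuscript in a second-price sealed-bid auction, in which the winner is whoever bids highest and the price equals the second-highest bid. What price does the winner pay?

Sorted high to low: Farrukh €2670; Oren €2620; Lars €1910; Ben €1270; Priya €1000; Carol €560.
Farrukh is the highest bidder, so Farrukh wins.
Under the second-price rule, the price is the second-highest bid: €2620.

Price paid: €2620.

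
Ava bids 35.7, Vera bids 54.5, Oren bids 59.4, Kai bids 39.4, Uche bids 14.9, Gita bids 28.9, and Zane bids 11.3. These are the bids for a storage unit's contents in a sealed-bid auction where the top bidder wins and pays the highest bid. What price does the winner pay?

Price paid: 59.4.

Ordered from highest: Oren 59.4 > Vera 54.5 > Kai 39.4 > Ava 35.7 > Gita 28.9 > Uche 14.9 > Zane 11.3.
Oren is the highest bidder, so Oren wins.
Under the first-price rule, the price is the highest bid: 59.4.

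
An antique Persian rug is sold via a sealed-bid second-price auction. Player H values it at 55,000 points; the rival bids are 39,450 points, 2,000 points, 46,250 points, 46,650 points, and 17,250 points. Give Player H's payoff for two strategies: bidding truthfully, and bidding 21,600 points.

(a) 8,350 points  (b) 0 points

The highest competing bid is 46,650 points.
Bidding truthfully at 55,000 points: Player H has the top bid, wins, and pays the second-highest bid 46,650 points. Payoff = 55,000 points − 46,650 points = 8,350 points.
Bidding 21,600 points: the top bid is 46,650 points (a rival), so Player H loses. Payoff = 0 points.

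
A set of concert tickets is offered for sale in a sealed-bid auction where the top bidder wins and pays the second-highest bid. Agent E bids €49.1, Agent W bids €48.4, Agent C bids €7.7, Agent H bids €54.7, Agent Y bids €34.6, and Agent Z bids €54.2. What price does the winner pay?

Bids in descending order: Agent H €54.7; Agent Z €54.2; Agent E €49.1; Agent W €48.4; Agent Y €34.6; Agent C €7.7.
Agent H is the highest bidder, so Agent H wins.
Under the second-price rule, the price is the second-highest bid: €54.2.

The winner pays €54.2.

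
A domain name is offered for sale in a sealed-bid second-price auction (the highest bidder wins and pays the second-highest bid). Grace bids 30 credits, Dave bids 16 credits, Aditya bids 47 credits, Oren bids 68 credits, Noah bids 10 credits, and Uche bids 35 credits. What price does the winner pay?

Bids in descending order: Oren 68 credits; Aditya 47 credits; Uche 35 credits; Grace 30 credits; Dave 16 credits; Noah 10 credits.
Oren is the highest bidder, so Oren wins.
Under the second-price rule, the price is the second-highest bid: 47 credits.

The winner pays 47 credits.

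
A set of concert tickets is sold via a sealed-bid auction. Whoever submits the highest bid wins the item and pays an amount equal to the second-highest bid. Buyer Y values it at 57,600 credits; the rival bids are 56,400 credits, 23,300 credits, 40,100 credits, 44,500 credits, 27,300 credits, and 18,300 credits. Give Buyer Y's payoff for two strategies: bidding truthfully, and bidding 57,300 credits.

The highest competing bid is 56,400 credits.
Bidding truthfully at 57,600 credits: Buyer Y has the top bid, wins, and pays the second-highest bid 56,400 credits. Payoff = 57,600 credits − 56,400 credits = 1,200 credits.
Bidding 57,300 credits: Buyer Y has the top bid, wins, and pays the second-highest bid 56,400 credits. Payoff = 57,600 credits − 56,400 credits = 1,200 credits.
The bid only affects whether you win, not the price — here both bids land on the same side of the top rival bid, so the deviation is payoff-neutral.

Truthful: 1,200 credits; alternative: 1,200 credits.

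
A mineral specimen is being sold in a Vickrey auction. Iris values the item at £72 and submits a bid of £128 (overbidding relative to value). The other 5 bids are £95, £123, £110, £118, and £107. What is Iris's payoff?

Highest competing bid: £123.
Iris's bid £128 is the highest overall, so Iris wins and pays the second-highest bid, £123.
Payoff = value − price = £72 − £123 = -£51.
Overbidding won the item at a price above value — truthful bidding would have avoided this loss.

-£51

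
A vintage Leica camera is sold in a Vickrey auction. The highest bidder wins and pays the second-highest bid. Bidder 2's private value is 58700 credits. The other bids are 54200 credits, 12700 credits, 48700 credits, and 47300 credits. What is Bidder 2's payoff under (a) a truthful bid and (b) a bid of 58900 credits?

(a) 4500 credits  (b) 4500 credits

The highest competing bid is 54200 credits.
Bidding truthfully at 58700 credits: Bidder 2 has the top bid, wins, and pays the second-highest bid 54200 credits. Payoff = 58700 credits − 54200 credits = 4500 credits.
Bidding 58900 credits: Bidder 2 has the top bid, wins, and pays the second-highest bid 54200 credits. Payoff = 58700 credits − 54200 credits = 4500 credits.
The bid only affects whether you win, not the price — here both bids land on the same side of the top rival bid, so the deviation is payoff-neutral.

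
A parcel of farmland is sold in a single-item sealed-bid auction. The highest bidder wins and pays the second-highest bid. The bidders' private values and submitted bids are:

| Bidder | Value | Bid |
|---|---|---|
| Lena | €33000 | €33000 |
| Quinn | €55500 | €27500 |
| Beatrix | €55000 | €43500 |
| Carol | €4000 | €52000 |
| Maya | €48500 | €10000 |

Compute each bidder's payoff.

Lena €0, Quinn €0, Beatrix €0, Carol -€39500, Maya €0.

Ranking the bids: Carol €52000 > Beatrix €43500 > Lena €33000 > Quinn €27500 > Maya €10000.
Carol has the top bid and wins; the price is the second-highest bid, €43500.
Carol's payoff = €4000 − €43500 = -€39500. All other bidders lose, so their payoff is 0.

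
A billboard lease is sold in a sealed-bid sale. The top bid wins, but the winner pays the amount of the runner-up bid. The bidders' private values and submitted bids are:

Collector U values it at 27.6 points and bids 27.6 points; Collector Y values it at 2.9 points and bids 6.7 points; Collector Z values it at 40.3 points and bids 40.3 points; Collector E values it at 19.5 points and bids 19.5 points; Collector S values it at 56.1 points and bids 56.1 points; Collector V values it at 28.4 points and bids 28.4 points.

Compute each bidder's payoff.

Payoffs: Collector U 0.0 points, Collector Y 0.0 points, Collector Z 0.0 points, Collector E 0.0 points, Collector S 15.8 points, Collector V 0.0 points.

Ordered from highest: Collector S 56.1 points; Collector Z 40.3 points; Collector V 28.4 points; Collector U 27.6 points; Collector E 19.5 points; Collector Y 6.7 points.
Collector S has the top bid and wins; the price is the second-highest bid, 40.3 points.
Collector S's payoff = 56.1 points − 40.3 points = 15.8 points. All other bidders lose, so their payoff is 0.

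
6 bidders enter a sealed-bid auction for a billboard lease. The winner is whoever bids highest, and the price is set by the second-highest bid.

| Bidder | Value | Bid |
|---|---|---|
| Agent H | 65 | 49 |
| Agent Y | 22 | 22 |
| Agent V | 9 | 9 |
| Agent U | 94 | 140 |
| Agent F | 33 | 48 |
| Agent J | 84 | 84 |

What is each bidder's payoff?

Agent H 0, Agent Y 0, Agent V 0, Agent U 10, Agent F 0, Agent J 0.

Ordered from highest: Agent U 140 > Agent J 84 > Agent H 49 > Agent F 48 > Agent Y 22 > Agent V 9.
Agent U has the top bid and wins; the price is the second-highest bid, 84.
Agent U's payoff = 94 − 84 = 10. All other bidders lose, so their payoff is 0.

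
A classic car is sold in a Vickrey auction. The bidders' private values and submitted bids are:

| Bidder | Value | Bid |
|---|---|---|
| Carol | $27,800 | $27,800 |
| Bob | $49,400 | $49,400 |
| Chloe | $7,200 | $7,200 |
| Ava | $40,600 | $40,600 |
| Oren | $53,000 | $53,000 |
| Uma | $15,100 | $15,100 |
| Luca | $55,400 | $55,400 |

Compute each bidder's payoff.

Payoffs: Carol $0, Bob $0, Chloe $0, Ava $0, Oren $0, Uma $0, Luca $2,400.

Ordered from highest: Luca $55,400, then Oren $53,000, then Bob $49,400, then Ava $40,600, then Carol $27,800, then Uma $15,100, then Chloe $7,200.
Luca has the top bid and wins; the price is the second-highest bid, $53,000.
Luca's payoff = $55,400 − $53,000 = $2,400. All other bidders lose, so their payoff is 0.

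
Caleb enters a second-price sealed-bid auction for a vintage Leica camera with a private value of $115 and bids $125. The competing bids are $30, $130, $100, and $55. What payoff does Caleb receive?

$0

Highest competing bid: $130.
Caleb's bid $125 is not the highest, so Caleb loses, pays nothing, and earns zero payoff.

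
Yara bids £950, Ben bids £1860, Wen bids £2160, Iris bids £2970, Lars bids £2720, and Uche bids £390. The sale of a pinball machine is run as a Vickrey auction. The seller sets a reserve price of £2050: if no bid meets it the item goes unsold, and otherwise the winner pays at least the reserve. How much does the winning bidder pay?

£2720

Bids in descending order: Iris £2970, then Lars £2720, then Wen £2160, then Ben £1860, then Yara £950, then Uche £390.
Iris has the highest bid, so Iris wins.
The second-highest bid is £2720, which exceeds the reserve, so that sets the price.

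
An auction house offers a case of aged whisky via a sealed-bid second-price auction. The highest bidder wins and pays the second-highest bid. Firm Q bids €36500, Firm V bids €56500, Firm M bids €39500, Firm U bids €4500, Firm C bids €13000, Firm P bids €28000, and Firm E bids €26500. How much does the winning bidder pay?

Sorted high to low: Firm V €56500 > Firm M €39500 > Firm Q €36500 > Firm P €28000 > Firm E €26500 > Firm C €13000 > Firm U €4500.
Firm V has the highest bid, so Firm V wins.
The second-highest bid is €39500, so that is what Firm V pays.

€39500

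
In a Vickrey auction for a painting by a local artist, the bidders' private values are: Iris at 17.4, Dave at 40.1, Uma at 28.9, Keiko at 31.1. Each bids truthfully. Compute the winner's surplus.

Ranking the bids: Dave 40.1; Keiko 31.1; Uma 28.9; Iris 17.4.
Dave wins with the top bid and pays the second-highest, 31.1.
Surplus = 40.1 − 31.1 = 9.0.

Surplus = 9.0.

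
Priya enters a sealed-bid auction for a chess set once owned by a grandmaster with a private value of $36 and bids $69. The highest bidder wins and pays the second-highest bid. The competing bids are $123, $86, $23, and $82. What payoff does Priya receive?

Priya's payoff: $0.

Highest competing bid: $123.
Priya's bid $69 is not the highest, so Priya loses, pays nothing, and earns zero payoff.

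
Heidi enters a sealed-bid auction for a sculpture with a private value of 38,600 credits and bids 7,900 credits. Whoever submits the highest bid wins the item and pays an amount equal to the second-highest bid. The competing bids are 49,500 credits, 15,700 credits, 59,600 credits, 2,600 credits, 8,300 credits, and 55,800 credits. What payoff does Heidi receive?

Highest competing bid: 59,600 credits.
Heidi's bid 7,900 credits is not the highest, so Heidi loses, pays nothing, and earns zero payoff.

0 credits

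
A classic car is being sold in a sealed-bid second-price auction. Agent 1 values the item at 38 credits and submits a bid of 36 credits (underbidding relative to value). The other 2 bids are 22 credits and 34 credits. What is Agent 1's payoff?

The bidder's payoff: 4 credits.

Highest competing bid: 34 credits.
Agent 1's bid 36 credits is the highest overall, so Agent 1 wins and pays the second-highest bid, 34 credits.
Payoff = value − price = 38 credits − 34 credits = 4 credits.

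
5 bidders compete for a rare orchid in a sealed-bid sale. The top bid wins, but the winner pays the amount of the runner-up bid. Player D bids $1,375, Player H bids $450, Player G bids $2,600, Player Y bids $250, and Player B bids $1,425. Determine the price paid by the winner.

$1,425

Bids in descending order: Player G $2,600 > Player B $1,425 > Player D $1,375 > Player H $450 > Player Y $250.
Player G has the highest bid, so Player G wins.
The second-highest bid is $1,425, so that is what Player G pays.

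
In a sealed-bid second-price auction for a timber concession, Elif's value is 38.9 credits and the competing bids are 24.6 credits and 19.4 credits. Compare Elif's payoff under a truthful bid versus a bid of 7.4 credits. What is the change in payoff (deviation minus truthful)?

Payoff change: -14.3 credits.

The highest competing bid is 24.6 credits.
Bidding truthfully at 38.9 credits: Elif has the top bid, wins, and pays the second-highest bid 24.6 credits. Payoff = 38.9 credits − 24.6 credits = 14.3 credits.
Bidding 7.4 credits: the top bid is 24.6 credits (a rival), so Elif loses. Payoff = 0.0 credits.
Change = 0.0 credits − 14.3 credits = -14.3 credits.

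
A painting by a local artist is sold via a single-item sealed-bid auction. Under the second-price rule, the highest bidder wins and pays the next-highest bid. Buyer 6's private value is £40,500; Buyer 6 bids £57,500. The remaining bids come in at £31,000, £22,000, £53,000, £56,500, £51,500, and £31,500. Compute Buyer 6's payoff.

Payoff = -£16,000.

Highest competing bid: £56,500.
Buyer 6's bid £57,500 is the highest overall, so Buyer 6 wins and pays the second-highest bid, £56,500.
Payoff = value − price = £40,500 − £56,500 = -£16,000.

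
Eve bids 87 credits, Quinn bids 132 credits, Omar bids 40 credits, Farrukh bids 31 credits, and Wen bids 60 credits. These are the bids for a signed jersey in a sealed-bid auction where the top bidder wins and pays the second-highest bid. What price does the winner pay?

87 credits

Ranking the bids: Quinn 132 credits; Eve 87 credits; Wen 60 credits; Omar 40 credits; Farrukh 31 credits.
Quinn is the highest bidder, so Quinn wins.
Under the second-price rule, the price is the second-highest bid: 87 credits.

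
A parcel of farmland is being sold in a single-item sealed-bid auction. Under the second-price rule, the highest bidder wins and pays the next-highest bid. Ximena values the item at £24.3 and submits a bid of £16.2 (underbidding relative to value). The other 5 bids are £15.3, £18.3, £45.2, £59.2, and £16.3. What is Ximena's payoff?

Highest competing bid: £59.2.
Ximena's bid £16.2 is not the highest, so Ximena loses, pays nothing, and earns zero payoff.

£0.0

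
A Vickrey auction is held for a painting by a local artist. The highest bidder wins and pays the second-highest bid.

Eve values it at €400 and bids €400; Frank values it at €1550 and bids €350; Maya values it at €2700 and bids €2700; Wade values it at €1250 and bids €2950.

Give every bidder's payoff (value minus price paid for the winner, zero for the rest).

Eve €0, Frank €0, Maya €0, Wade -€1450.

Bids in descending order: Wade €2950, then Maya €2700, then Eve €400, then Frank €350.
Wade has the top bid and wins; the price is the second-highest bid, €2700.
Wade's payoff = €1250 − €2700 = -€1450. All other bidders lose, so their payoff is 0.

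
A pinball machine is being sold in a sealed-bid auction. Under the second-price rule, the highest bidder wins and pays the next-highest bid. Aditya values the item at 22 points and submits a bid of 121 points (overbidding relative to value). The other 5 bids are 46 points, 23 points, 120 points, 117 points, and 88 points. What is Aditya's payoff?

Aditya's payoff: -98 points.

Highest competing bid: 120 points.
Aditya's bid 121 points is the highest overall, so Aditya wins and pays the second-highest bid, 120 points.
Payoff = value − price = 22 points − 120 points = -98 points.
Overbidding won the item at a price above value — truthful bidding would have avoided this loss.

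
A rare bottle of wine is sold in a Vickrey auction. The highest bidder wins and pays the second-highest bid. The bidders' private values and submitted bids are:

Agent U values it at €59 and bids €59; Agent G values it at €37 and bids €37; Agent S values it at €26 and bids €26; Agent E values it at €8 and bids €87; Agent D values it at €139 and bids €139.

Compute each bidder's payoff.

Agent U €0, Agent G €0, Agent S €0, Agent E €0, Agent D €52.

Ranking the bids: Agent D €139 > Agent E €87 > Agent U €59 > Agent G €37 > Agent S €26.
Agent D has the top bid and wins; the price is the second-highest bid, €87.
Agent D's payoff = €139 − €87 = €52. All other bidders lose, so their payoff is 0.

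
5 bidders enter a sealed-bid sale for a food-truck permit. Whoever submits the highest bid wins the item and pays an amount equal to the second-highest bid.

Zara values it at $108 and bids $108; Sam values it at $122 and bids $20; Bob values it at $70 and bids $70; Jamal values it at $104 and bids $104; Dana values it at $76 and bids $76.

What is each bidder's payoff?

Sorted high to low: Zara $108, then Jamal $104, then Dana $76, then Bob $70, then Sam $20.
Zara has the top bid and wins; the price is the second-highest bid, $104.
Zara's payoff = $108 − $104 = $4. All other bidders lose, so their payoff is 0.

Payoffs: Zara $4, Sam $0, Bob $0, Jamal $0, Dana $0.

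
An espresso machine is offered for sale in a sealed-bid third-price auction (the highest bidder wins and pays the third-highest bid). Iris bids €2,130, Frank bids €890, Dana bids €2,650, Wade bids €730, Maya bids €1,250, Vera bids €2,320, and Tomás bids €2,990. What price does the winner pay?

Price paid: €2,320.

Ordered from highest: Tomás €2,990, then Dana €2,650, then Vera €2,320, then Iris €2,130, then Maya €1,250, then Frank €890, then Wade €730.
Tomás is the highest bidder, so Tomás wins.
Under the third-price rule, the price is the third-highest bid: €2,320.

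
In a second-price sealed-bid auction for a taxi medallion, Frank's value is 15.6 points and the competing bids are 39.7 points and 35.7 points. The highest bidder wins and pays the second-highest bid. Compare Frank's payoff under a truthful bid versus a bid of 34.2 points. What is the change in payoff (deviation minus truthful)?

The highest competing bid is 39.7 points.
Bidding truthfully at 15.6 points: the top bid is 39.7 points (a rival), so Frank loses. Payoff = 0.0 points.
Bidding 34.2 points: the top bid is 39.7 points (a rival), so Frank loses. Payoff = 0.0 points.
Change = 0.0 points − 0.0 points = 0.0 points.

Change in payoff: 0.0 points.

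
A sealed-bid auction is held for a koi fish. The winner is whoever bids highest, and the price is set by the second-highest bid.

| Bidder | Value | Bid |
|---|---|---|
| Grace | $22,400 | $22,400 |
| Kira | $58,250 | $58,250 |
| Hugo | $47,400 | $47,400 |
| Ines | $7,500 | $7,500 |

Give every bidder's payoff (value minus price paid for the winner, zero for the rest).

Bids in descending order: Kira $58,250, then Hugo $47,400, then Grace $22,400, then Ines $7,500.
Kira has the top bid and wins; the price is the second-highest bid, $47,400.
Kira's payoff = $58,250 − $47,400 = $10,850. All other bidders lose, so their payoff is 0.

Payoffs: Grace $0, Kira $10,850, Hugo $0, Ines $0.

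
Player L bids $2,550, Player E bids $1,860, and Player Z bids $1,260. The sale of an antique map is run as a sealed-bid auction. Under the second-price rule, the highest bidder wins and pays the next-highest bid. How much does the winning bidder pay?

The winner pays $1,860.

Ranking the bids: Player L $2,550, then Player E $1,860, then Player Z $1,260.
Player L has the highest bid, so Player L wins.
The second-highest bid is $1,860, so that is what Player L pays.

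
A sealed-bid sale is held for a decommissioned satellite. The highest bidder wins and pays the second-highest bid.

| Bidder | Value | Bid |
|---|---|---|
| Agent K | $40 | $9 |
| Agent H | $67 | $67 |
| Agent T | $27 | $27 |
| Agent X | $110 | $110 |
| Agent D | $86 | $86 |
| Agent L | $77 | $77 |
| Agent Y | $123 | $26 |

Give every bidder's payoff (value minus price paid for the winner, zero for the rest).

Agent K $0, Agent H $0, Agent T $0, Agent X $24, Agent D $0, Agent L $0, Agent Y $0.

Ordered from highest: Agent X $110; Agent D $86; Agent L $77; Agent H $67; Agent T $27; Agent Y $26; Agent K $9.
Agent X has the top bid and wins; the price is the second-highest bid, $86.
Agent X's payoff = $110 − $86 = $24. All other bidders lose, so their payoff is 0.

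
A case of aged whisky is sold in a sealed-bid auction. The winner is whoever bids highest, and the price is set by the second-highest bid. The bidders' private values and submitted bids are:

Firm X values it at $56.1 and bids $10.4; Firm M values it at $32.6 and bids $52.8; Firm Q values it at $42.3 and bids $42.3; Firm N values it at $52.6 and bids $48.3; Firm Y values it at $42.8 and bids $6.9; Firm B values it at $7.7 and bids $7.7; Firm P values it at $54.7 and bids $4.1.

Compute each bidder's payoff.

Firm X $0.0, Firm M -$15.7, Firm Q $0.0, Firm N $0.0, Firm Y $0.0, Firm B $0.0, Firm P $0.0.

Ranking the bids: Firm M $52.8; Firm N $48.3; Firm Q $42.3; Firm X $10.4; Firm B $7.7; Firm Y $6.9; Firm P $4.1.
Firm M has the top bid and wins; the price is the second-highest bid, $48.3.
Firm M's payoff = $32.6 − $48.3 = -$15.7. All other bidders lose, so their payoff is 0.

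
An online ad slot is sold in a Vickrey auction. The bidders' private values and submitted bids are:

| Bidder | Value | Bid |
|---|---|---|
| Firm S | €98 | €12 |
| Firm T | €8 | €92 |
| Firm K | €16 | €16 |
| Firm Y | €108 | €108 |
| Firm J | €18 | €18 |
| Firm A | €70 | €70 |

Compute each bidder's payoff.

Ordered from highest: Firm Y €108, then Firm T €92, then Firm A €70, then Firm J €18, then Firm K €16, then Firm S €12.
Firm Y has the top bid and wins; the price is the second-highest bid, €92.
Firm Y's payoff = €108 − €92 = €16. All other bidders lose, so their payoff is 0.

Firm S €0, Firm T €0, Firm K €0, Firm Y €16, Firm J €0, Firm A €0.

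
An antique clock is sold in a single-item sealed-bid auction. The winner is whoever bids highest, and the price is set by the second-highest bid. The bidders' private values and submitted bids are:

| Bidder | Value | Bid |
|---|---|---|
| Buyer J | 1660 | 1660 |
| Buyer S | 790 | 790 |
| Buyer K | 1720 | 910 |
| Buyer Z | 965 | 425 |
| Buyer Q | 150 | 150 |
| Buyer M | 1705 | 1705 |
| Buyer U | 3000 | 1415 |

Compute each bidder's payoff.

Bids in descending order: Buyer M 1705, then Buyer J 1660, then Buyer U 1415, then Buyer K 910, then Buyer S 790, then Buyer Z 425, then Buyer Q 150.
Buyer M has the top bid and wins; the price is the second-highest bid, 1660.
Buyer M's payoff = 1705 − 1660 = 45. All other bidders lose, so their payoff is 0.

Payoffs: Buyer J 0, Buyer S 0, Buyer K 0, Buyer Z 0, Buyer Q 0, Buyer M 45, Buyer U 0.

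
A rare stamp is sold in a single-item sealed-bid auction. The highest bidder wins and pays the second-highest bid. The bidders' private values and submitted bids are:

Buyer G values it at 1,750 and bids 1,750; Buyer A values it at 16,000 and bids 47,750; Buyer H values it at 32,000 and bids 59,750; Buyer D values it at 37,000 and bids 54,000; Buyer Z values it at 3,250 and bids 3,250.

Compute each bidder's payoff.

Buyer G 0, Buyer A 0, Buyer H -22,000, Buyer D 0, Buyer Z 0.

Ranking the bids: Buyer H 59,750; Buyer D 54,000; Buyer A 47,750; Buyer Z 3,250; Buyer G 1,750.
Buyer H has the top bid and wins; the price is the second-highest bid, 54,000.
Buyer H's payoff = 32,000 − 54,000 = -22,000. All other bidders lose, so their payoff is 0.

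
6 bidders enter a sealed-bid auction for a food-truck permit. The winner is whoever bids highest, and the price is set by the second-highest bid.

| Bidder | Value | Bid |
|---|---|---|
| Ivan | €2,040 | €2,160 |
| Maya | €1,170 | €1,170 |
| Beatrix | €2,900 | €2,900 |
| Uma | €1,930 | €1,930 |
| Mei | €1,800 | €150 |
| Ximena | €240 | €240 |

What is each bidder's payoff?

Payoffs: Ivan €0, Maya €0, Beatrix €740, Uma €0, Mei €0, Ximena €0.

Bids in descending order: Beatrix €2,900; Ivan €2,160; Uma €1,930; Maya €1,170; Ximena €240; Mei €150.
Beatrix has the top bid and wins; the price is the second-highest bid, €2,160.
Beatrix's payoff = €2,900 − €2,160 = €740. All other bidders lose, so their payoff is 0.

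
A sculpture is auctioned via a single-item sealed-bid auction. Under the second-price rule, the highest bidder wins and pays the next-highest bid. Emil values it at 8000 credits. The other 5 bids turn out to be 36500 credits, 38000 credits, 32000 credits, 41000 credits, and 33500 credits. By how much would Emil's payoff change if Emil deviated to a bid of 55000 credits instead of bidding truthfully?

The highest competing bid is 41000 credits.
Bidding truthfully at 8000 credits: the top bid is 41000 credits (a rival), so Emil loses. Payoff = 0 credits.
Bidding 55000 credits: Emil has the top bid, wins, and pays the second-highest bid 41000 credits. Payoff = 8000 credits − 41000 credits = -33000 credits.
Change = -33000 credits − 0 credits = -33000 credits.
Deviating from a truthful bid can only lose payoff in a second-price auction — never gain.

Change in payoff: -33000 credits.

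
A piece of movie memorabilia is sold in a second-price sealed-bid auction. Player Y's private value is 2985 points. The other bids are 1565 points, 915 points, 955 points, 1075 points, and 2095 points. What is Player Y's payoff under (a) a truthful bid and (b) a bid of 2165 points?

Truthful: 890 points; alternative: 890 points.

The highest competing bid is 2095 points.
Bidding truthfully at 2985 points: Player Y has the top bid, wins, and pays the second-highest bid 2095 points. Payoff = 2985 points − 2095 points = 890 points.
Bidding 2165 points: Player Y has the top bid, wins, and pays the second-highest bid 2095 points. Payoff = 2985 points − 2095 points = 890 points.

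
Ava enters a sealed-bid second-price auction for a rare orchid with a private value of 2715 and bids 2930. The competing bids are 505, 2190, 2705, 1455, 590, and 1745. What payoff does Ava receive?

Highest competing bid: 2705.
Ava's bid 2930 is the highest overall, so Ava wins and pays the second-highest bid, 2705.
Payoff = value − price = 2715 − 2705 = 10.

Ava's payoff: 10.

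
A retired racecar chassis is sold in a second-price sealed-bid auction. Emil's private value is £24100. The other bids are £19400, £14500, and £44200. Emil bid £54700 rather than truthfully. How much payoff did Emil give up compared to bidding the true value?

The highest competing bid is £44200.
Bidding truthfully at £24100: the top bid is £44200 (a rival), so Emil loses. Payoff = £0.
Bidding £54700: Emil has the top bid, wins, and pays the second-highest bid £44200. Payoff = £24100 − £44200 = -£20100.
Regret = truthful payoff − actual payoff = £0 − -£20100 = £20100.
Deviating from a truthful bid can only lose payoff in a second-price auction — never gain.

£20100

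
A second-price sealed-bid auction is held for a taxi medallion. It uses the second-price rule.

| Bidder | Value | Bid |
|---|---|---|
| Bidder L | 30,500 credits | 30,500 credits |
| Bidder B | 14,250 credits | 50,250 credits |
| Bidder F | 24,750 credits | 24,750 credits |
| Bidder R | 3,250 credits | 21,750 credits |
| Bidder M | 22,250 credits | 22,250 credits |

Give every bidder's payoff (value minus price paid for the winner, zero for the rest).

Sorted high to low: Bidder B 50,250 credits, then Bidder L 30,500 credits, then Bidder F 24,750 credits, then Bidder M 22,250 credits, then Bidder R 21,750 credits.
Bidder B has the top bid and wins; the price is the second-highest bid, 30,500 credits.
Bidder B's payoff = 14,250 credits − 30,500 credits = -16,250 credits. All other bidders lose, so their payoff is 0.

Bidder L 0 credits, Bidder B -16,250 credits, Bidder F 0 credits, Bidder R 0 credits, Bidder M 0 credits.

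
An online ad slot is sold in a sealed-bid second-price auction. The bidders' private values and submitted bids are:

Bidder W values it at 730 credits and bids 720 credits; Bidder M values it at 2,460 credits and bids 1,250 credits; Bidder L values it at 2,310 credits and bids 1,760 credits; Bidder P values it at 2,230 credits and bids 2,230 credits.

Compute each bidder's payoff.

Payoffs: Bidder W 0 credits, Bidder M 0 credits, Bidder L 0 credits, Bidder P 470 credits.

Ordered from highest: Bidder P 2,230 credits, then Bidder L 1,760 credits, then Bidder M 1,250 credits, then Bidder W 720 credits.
Bidder P has the top bid and wins; the price is the second-highest bid, 1,760 credits.
Bidder P's payoff = 2,230 credits − 1,760 credits = 470 credits. All other bidders lose, so their payoff is 0.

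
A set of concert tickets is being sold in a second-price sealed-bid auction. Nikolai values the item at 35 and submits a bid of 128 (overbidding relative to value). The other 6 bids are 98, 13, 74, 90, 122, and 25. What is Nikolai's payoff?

Payoff = -87.

Highest competing bid: 122.
Nikolai's bid 128 is the highest overall, so Nikolai wins and pays the second-highest bid, 122.
Payoff = value − price = 35 − 122 = -87.
Overbidding won the item at a price above value — truthful bidding would have avoided this loss.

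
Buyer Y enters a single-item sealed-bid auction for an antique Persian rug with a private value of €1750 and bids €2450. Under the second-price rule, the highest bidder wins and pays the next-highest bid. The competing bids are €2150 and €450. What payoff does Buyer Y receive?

Buyer Y's payoff: -€400.

Highest competing bid: €2150.
Buyer Y's bid €2450 is the highest overall, so Buyer Y wins and pays the second-highest bid, €2150.
Payoff = value − price = €1750 − €2150 = -€400.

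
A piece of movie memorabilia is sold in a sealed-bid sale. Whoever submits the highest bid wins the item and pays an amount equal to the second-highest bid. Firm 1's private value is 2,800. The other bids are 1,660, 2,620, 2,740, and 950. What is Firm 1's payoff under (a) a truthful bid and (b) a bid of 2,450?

Truthful: 60; alternative: 0.

The highest competing bid is 2,740.
Bidding truthfully at 2,800: Firm 1 has the top bid, wins, and pays the second-highest bid 2,740. Payoff = 2,800 − 2,740 = 60.
Bidding 2,450: the top bid is 2,740 (a rival), so Firm 1 loses. Payoff = 0.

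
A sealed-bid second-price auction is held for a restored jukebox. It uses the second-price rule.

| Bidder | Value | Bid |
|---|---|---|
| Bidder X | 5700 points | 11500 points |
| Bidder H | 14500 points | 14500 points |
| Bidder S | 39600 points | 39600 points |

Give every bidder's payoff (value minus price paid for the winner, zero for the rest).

Payoffs: Bidder X 0 points, Bidder H 0 points, Bidder S 25100 points.

Ranking the bids: Bidder S 39600 points > Bidder H 14500 points > Bidder X 11500 points.
Bidder S has the top bid and wins; the price is the second-highest bid, 14500 points.
Bidder S's payoff = 39600 points − 14500 points = 25100 points. All other bidders lose, so their payoff is 0.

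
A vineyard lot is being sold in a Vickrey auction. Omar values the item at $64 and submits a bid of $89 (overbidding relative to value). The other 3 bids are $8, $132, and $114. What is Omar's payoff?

$0

Highest competing bid: $132.
Omar's bid $89 is not the highest, so Omar loses, pays nothing, and earns zero payoff.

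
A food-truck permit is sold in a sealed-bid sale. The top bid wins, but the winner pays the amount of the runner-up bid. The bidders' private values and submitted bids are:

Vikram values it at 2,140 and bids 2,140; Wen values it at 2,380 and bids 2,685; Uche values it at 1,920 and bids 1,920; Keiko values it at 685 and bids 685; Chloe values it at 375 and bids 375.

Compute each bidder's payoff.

Payoffs: Vikram 0, Wen 240, Uche 0, Keiko 0, Chloe 0.

Ordered from highest: Wen 2,685 > Vikram 2,140 > Uche 1,920 > Keiko 685 > Chloe 375.
Wen has the top bid and wins; the price is the second-highest bid, 2,140.
Wen's payoff = 2,380 − 2,140 = 240. All other bidders lose, so their payoff is 0.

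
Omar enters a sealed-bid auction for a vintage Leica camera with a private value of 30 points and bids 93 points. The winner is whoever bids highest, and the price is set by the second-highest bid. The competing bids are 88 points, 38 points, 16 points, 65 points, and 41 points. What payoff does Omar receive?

Omar's payoff: -58 points.

Highest competing bid: 88 points.
Omar's bid 93 points is the highest overall, so Omar wins and pays the second-highest bid, 88 points.
Payoff = value − price = 30 points − 88 points = -58 points.
Overbidding won the item at a price above value — truthful bidding would have avoided this loss.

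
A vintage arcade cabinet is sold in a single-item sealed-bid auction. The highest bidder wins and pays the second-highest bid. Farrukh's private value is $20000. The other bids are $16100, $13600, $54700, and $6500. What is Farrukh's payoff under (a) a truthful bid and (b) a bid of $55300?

Truthful: $0; alternative: -$34700.

The highest competing bid is $54700.
Bidding truthfully at $20000: the top bid is $54700 (a rival), so Farrukh loses. Payoff = $0.
Bidding $55300: Farrukh has the top bid, wins, and pays the second-highest bid $54700. Payoff = $20000 − $54700 = -$34700.
Deviating from a truthful bid can only lose payoff in a second-price auction — never gain.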